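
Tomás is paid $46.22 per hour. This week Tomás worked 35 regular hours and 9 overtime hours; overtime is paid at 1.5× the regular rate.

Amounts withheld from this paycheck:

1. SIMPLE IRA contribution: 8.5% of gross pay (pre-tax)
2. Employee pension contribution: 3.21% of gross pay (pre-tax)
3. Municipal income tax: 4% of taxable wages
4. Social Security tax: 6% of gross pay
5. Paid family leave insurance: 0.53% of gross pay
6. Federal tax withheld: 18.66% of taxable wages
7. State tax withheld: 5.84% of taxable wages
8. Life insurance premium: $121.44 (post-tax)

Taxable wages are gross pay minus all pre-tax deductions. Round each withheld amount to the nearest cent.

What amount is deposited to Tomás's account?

$1,147.29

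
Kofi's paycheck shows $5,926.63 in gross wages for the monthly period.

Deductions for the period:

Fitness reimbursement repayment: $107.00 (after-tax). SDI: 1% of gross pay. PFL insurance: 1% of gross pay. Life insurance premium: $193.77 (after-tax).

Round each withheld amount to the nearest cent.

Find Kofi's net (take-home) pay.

$5,507.32

PFL insurance: $5,926.63 × 0.01 = $59.27
SDI: $5,926.63 × 0.01 = $59.27
Life insurance premium: $193.77
Fitness reimbursement repayment: $107.00
Total deductions = $59.27 + $59.27 + $193.77 + $107.00 = $419.31
Net pay = $5,926.63 − $419.31 = $5,507.32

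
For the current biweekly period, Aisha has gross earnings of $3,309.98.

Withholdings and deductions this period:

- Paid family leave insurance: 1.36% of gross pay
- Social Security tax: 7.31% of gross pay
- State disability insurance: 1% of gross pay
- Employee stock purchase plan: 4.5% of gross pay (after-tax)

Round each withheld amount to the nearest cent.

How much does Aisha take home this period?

Paid family leave insurance: $3,309.98 × 0.0136 = $45.02
State disability insurance: $3,309.98 × 0.01 = $33.10
Social Security tax: $3,309.98 × 0.0731 = $241.96
Employee stock purchase plan: $3,309.98 × 0.045 = $148.95
Total deductions = $45.02 + $33.10 + $241.96 + $148.95 = $469.03
Net pay = $3,309.98 − $469.03 = $2,840.95

$2,840.95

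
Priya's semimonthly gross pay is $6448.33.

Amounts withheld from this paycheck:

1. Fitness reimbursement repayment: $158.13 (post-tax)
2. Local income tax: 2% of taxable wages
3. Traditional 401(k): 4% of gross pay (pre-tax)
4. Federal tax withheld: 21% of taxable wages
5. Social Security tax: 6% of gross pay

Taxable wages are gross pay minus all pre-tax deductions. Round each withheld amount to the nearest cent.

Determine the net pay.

$4221.58

Traditional 401(k): $6448.33 × 0.04 = $257.93
Taxable wages = $6448.33 − $257.93 = $6190.40
Local income tax: $6190.40 × 0.02 = $123.81
Federal tax withheld: $6190.40 × 0.21 = $1299.98
Social Security tax: $6448.33 × 0.06 = $386.90
Fitness reimbursement repayment: $158.13
Total deductions = $257.93 + $123.81 + $1299.98 + $386.90 + $158.13 = $2226.75
Net pay = $6448.33 − $2226.75 = $4221.58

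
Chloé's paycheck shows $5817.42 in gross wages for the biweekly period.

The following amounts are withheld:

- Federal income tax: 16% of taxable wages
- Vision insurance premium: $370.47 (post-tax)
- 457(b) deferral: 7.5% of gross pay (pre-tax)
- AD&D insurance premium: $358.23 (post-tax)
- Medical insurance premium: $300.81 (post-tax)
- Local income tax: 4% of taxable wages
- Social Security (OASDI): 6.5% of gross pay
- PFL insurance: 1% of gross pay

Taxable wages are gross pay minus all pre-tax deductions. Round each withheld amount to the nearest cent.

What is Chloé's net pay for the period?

$2839.08

457(b) deferral: $5817.42 × 0.075 = $436.31
Taxable wages = $5817.42 − $436.31 = $5381.11
Local income tax: $5381.11 × 0.04 = $215.24
Federal income tax: $5381.11 × 0.16 = $860.98
PFL insurance: $5817.42 × 0.01 = $58.17
Social Security (OASDI): $5817.42 × 0.065 = $378.13
Medical insurance premium: $300.81
AD&D insurance premium: $358.23
Vision insurance premium: $370.47
Total deductions = $436.31 + $215.24 + $860.98 + $58.17 + $378.13 + $300.81 + $358.23 + $370.47 = $2978.34
Net pay = $5817.42 − $2978.34 = $2839.08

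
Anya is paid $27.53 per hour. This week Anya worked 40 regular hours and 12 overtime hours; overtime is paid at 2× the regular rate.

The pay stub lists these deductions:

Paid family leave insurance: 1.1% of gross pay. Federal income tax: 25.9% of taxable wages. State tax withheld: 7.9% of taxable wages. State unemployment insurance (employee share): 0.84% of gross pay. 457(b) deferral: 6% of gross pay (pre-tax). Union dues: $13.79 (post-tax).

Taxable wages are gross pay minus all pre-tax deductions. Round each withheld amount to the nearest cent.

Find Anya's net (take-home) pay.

Regular pay: 40 × $27.53 = $1,101.20
Overtime pay: 12 × $27.53 × 2 = $660.72
Gross pay = $1,101.20 + $660.72 = $1,761.92
457(b) deferral: $1,761.92 × 0.06 = $105.72
Taxable wages = $1,761.92 − $105.72 = $1,656.20
Federal income tax: $1,656.20 × 0.259 = $428.96
State tax withheld: $1,656.20 × 0.079 = $130.84
Paid family leave insurance: $1,761.92 × 0.011 = $19.38
State unemployment insurance (employee share): $1,761.92 × 0.0084 = $14.80
Union dues: $13.79
Total deductions = $105.72 + $428.96 + $130.84 + $19.38 + $14.80 + $13.79 = $713.49
Net pay = $1,761.92 − $713.49 = $1,048.43

$1,048.43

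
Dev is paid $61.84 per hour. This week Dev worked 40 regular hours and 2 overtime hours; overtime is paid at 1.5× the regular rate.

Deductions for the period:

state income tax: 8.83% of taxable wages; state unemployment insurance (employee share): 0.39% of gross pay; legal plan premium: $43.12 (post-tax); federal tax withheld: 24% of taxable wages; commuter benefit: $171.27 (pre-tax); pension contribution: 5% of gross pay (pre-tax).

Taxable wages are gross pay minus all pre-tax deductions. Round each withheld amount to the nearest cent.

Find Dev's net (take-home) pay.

Regular pay: 40 × $61.84 = $2,473.60
Overtime pay: 2 × $61.84 × 1.5 = $185.52
Gross pay = $2,473.60 + $185.52 = $2,659.12
Pension contribution: $2,659.12 × 0.05 = $132.96
Commuter benefit: $171.27
Pre-tax total = $132.96 + $171.27 = $304.23
Taxable wages = $2,659.12 − $304.23 = $2,354.89
State income tax: $2,354.89 × 0.0883 = $207.94
Federal tax withheld: $2,354.89 × 0.24 = $565.17
State unemployment insurance (employee share): $2,659.12 × 0.0039 = $10.37
Legal plan premium: $43.12
Total deductions = $132.96 + $171.27 + $207.94 + $565.17 + $10.37 + $43.12 = $1,130.83
Net pay = $2,659.12 − $1,130.83 = $1,528.29

$1,528.29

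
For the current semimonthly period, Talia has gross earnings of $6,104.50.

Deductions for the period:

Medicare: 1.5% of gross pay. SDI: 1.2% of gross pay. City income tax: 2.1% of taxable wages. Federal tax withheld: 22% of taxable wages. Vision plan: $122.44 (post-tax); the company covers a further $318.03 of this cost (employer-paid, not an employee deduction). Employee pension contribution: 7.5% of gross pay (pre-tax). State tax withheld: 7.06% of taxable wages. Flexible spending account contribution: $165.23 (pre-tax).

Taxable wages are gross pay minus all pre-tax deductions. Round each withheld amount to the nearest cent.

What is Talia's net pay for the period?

Employee pension contribution: $6,104.50 × 0.075 = $457.84
Flexible spending account contribution: $165.23
Pre-tax total = $457.84 + $165.23 = $623.07
Taxable wages = $6,104.50 − $623.07 = $5,481.43
State tax withheld: $5,481.43 × 0.0706 = $386.99
Federal tax withheld: $5,481.43 × 0.22 = $1,205.91
City income tax: $5,481.43 × 0.021 = $115.11
Medicare: $6,104.50 × 0.015 = $91.57
SDI: $6,104.50 × 0.012 = $73.25
Vision plan: $122.44
(Employer's $318.03 toward vision plan is not withheld from the employee.)
Total deductions = $457.84 + $165.23 + $386.99 + $1,205.91 + $115.11 + $91.57 + $73.25 + $122.44 = $2,618.34
Net pay = $6,104.50 − $2,618.34 = $3,486.16

$3,486.16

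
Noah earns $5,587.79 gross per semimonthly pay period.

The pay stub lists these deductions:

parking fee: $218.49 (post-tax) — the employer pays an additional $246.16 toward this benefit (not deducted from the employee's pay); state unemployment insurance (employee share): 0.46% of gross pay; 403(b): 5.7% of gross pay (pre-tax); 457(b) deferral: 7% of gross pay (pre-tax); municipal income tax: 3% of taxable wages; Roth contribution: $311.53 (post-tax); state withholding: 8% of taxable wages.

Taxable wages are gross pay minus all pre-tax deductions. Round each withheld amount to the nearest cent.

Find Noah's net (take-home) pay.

$3,785.83

457(b) deferral: $5,587.79 × 0.07 = $391.15
403(b): $5,587.79 × 0.057 = $318.50
Pre-tax total = $391.15 + $318.50 = $709.65
Taxable wages = $5,587.79 − $709.65 = $4,878.14
State withholding: $4,878.14 × 0.08 = $390.25
Municipal income tax: $4,878.14 × 0.03 = $146.34
State unemployment insurance (employee share): $5,587.79 × 0.0046 = $25.70
Roth contribution: $311.53
Parking fee: $218.49
(Employer's $246.16 toward parking fee is not withheld from the employee.)
Total deductions = $391.15 + $318.50 + $390.25 + $146.34 + $25.70 + $311.53 + $218.49 = $1,801.96
Net pay = $5,587.79 − $1,801.96 = $3,785.83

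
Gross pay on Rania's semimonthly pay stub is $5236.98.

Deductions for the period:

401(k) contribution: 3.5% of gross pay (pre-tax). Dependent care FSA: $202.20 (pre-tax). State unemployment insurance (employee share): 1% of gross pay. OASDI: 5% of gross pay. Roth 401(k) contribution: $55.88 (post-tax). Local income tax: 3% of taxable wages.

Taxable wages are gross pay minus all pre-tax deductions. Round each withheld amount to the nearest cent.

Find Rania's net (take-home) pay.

Dependent care FSA: $202.20
401(k) contribution: $5236.98 × 0.035 = $183.29
Pre-tax total = $202.20 + $183.29 = $385.49
Taxable wages = $5236.98 − $385.49 = $4851.49
Local income tax: $4851.49 × 0.03 = $145.54
OASDI: $5236.98 × 0.05 = $261.85
State unemployment insurance (employee share): $5236.98 × 0.01 = $52.37
Roth 401(k) contribution: $55.88
Total deductions = $202.20 + $183.29 + $145.54 + $261.85 + $52.37 + $55.88 = $901.13
Net pay = $5236.98 − $901.13 = $4335.85

$4335.85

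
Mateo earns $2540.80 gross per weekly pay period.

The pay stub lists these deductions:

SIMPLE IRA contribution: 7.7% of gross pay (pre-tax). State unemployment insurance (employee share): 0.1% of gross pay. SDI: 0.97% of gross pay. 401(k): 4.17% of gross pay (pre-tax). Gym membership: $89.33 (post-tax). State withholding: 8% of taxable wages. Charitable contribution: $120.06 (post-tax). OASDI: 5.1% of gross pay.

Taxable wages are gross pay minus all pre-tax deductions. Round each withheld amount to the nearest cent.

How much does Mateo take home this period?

SIMPLE IRA contribution: $2540.80 × 0.077 = $195.64
401(k): $2540.80 × 0.0417 = $105.95
Pre-tax total = $195.64 + $105.95 = $301.59
Taxable wages = $2540.80 − $301.59 = $2239.21
State withholding: $2239.21 × 0.08 = $179.14
OASDI: $2540.80 × 0.051 = $129.58
State unemployment insurance (employee share): $2540.80 × 0.001 = $2.54
SDI: $2540.80 × 0.0097 = $24.65
Gym membership: $89.33
Charitable contribution: $120.06
Total deductions = $195.64 + $105.95 + $179.14 + $129.58 + $2.54 + $24.65 + $89.33 + $120.06 = $846.89
Net pay = $2540.80 − $846.89 = $1693.91

$1693.91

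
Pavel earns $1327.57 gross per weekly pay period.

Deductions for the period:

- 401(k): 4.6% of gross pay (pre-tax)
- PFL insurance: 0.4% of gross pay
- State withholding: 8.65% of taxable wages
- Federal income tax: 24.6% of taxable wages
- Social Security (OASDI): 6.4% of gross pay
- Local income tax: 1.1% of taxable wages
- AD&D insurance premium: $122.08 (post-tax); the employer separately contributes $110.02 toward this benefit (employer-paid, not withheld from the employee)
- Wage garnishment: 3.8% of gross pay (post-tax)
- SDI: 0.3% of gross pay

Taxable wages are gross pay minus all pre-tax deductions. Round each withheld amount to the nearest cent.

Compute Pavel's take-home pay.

401(k): $1327.57 × 0.046 = $61.07
Taxable wages = $1327.57 − $61.07 = $1266.50
State withholding: $1266.50 × 0.0865 = $109.55
Local income tax: $1266.50 × 0.011 = $13.93
Federal income tax: $1266.50 × 0.246 = $311.56
Social Security (OASDI): $1327.57 × 0.064 = $84.96
PFL insurance: $1327.57 × 0.004 = $5.31
SDI: $1327.57 × 0.003 = $3.98
Wage garnishment: $1327.57 × 0.038 = $50.45
AD&D insurance premium: $122.08
(Employer's $110.02 toward AD&D insurance premium is not withheld from the employee.)
Total deductions = $61.07 + $109.55 + $13.93 + $311.56 + $84.96 + $5.31 + $3.98 + $50.45 + $122.08 = $762.89
Net pay = $1327.57 − $762.89 = $564.68

$564.68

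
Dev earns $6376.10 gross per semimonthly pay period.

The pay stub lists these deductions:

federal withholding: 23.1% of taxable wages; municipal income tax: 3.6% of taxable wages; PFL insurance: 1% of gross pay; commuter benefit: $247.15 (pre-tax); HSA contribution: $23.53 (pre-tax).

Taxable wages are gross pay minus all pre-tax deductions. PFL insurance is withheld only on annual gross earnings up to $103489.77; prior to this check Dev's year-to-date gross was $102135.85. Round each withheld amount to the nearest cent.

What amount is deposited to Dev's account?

$4461.73

HSA contribution: $23.53
Commuter benefit: $247.15
Pre-tax total = $23.53 + $247.15 = $270.68
Taxable wages = $6376.10 − $270.68 = $6105.42
Federal withholding: $6105.42 × 0.231 = $1410.35
Municipal income tax: $6105.42 × 0.036 = $219.80
PFL insurance: only $103489.77 − $102135.85 = $1353.92 of this check is subject → $1353.92 × 0.01 = $13.54
Total deductions = $23.53 + $247.15 + $1410.35 + $219.80 + $13.54 = $1914.37
Net pay = $6376.10 − $1914.37 = $4461.73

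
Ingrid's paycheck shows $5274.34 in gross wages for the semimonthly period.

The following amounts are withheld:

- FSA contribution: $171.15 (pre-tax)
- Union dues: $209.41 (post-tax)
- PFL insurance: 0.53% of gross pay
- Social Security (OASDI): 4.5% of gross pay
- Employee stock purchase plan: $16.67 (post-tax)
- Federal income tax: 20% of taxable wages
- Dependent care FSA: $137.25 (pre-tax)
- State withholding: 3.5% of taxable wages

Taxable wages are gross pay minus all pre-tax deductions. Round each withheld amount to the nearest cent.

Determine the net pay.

$3307.56

FSA contribution: $171.15
Dependent care FSA: $137.25
Pre-tax total = $171.15 + $137.25 = $308.40
Taxable wages = $5274.34 − $308.40 = $4965.94
Federal income tax: $4965.94 × 0.2 = $993.19
State withholding: $4965.94 × 0.035 = $173.81
Social Security (OASDI): $5274.34 × 0.045 = $237.35
PFL insurance: $5274.34 × 0.0053 = $27.95
Union dues: $209.41
Employee stock purchase plan: $16.67
Total deductions = $171.15 + $137.25 + $993.19 + $173.81 + $237.35 + $27.95 + $209.41 + $16.67 = $1966.78
Net pay = $5274.34 − $1966.78 = $3307.56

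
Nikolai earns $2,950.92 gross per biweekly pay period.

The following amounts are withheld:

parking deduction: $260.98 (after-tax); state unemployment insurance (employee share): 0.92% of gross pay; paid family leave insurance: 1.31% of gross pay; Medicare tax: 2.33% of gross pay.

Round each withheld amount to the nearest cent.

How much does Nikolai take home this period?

Paid family leave insurance: $2,950.92 × 0.0131 = $38.66
State unemployment insurance (employee share): $2,950.92 × 0.0092 = $27.15
Medicare tax: $2,950.92 × 0.0233 = $68.76
Parking deduction: $260.98
Total deductions = $38.66 + $27.15 + $68.76 + $260.98 = $395.55
Net pay = $2,950.92 − $395.55 = $2,555.37

$2,555.37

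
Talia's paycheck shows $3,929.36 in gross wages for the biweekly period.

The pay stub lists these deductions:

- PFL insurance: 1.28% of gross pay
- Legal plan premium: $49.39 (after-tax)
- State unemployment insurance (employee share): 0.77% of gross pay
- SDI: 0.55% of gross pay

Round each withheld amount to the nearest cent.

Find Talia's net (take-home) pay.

$3,777.80

State unemployment insurance (employee share): $3,929.36 × 0.0077 = $30.26
PFL insurance: $3,929.36 × 0.0128 = $50.30
SDI: $3,929.36 × 0.0055 = $21.61
Legal plan premium: $49.39
Total deductions = $30.26 + $50.30 + $21.61 + $49.39 = $151.56
Net pay = $3,929.36 − $151.56 = $3,777.80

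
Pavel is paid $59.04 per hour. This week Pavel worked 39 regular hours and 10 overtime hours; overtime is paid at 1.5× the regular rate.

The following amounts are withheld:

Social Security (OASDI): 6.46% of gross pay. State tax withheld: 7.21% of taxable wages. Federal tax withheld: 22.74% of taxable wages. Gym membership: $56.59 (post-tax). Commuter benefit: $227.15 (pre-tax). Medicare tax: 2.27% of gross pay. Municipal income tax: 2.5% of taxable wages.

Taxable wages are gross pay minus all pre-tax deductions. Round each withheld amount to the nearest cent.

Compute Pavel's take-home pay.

$1665.24

Regular pay: 39 × $59.04 = $2302.56
Overtime pay: 10 × $59.04 × 1.5 = $885.60
Gross pay = $2302.56 + $885.60 = $3188.16
Commuter benefit: $227.15
Taxable wages = $3188.16 − $227.15 = $2961.01
Municipal income tax: $2961.01 × 0.025 = $74.03
State tax withheld: $2961.01 × 0.0721 = $213.49
Federal tax withheld: $2961.01 × 0.2274 = $673.33
Medicare tax: $3188.16 × 0.0227 = $72.37
Social Security (OASDI): $3188.16 × 0.0646 = $205.96
Gym membership: $56.59
Total deductions = $227.15 + $74.03 + $213.49 + $673.33 + $72.37 + $205.96 + $56.59 = $1522.92
Net pay = $3188.16 − $1522.92 = $1665.24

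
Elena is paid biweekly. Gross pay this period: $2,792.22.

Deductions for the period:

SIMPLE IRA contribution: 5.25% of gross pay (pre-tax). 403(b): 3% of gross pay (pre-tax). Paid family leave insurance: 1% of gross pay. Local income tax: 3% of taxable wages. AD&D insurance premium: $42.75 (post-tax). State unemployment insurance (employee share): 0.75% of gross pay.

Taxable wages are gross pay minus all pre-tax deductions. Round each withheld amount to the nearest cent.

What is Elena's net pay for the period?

SIMPLE IRA contribution: $2,792.22 × 0.0525 = $146.59
403(b): $2,792.22 × 0.03 = $83.77
Pre-tax total = $146.59 + $83.77 = $230.36
Taxable wages = $2,792.22 − $230.36 = $2,561.86
Local income tax: $2,561.86 × 0.03 = $76.86
State unemployment insurance (employee share): $2,792.22 × 0.0075 = $20.94
Paid family leave insurance: $2,792.22 × 0.01 = $27.92
AD&D insurance premium: $42.75
Total deductions = $146.59 + $83.77 + $76.86 + $20.94 + $27.92 + $42.75 = $398.83
Net pay = $2,792.22 − $398.83 = $2,393.39

$2,393.39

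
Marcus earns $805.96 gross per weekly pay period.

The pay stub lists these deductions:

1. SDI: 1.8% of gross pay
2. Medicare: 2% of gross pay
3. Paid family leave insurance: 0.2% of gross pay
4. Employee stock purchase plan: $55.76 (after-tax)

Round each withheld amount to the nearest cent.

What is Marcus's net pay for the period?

SDI: $805.96 × 0.018 = $14.51
Paid family leave insurance: $805.96 × 0.002 = $1.61
Medicare: $805.96 × 0.02 = $16.12
Employee stock purchase plan: $55.76
Total deductions = $14.51 + $1.61 + $16.12 + $55.76 = $88.00
Net pay = $805.96 − $88.00 = $717.96

$717.96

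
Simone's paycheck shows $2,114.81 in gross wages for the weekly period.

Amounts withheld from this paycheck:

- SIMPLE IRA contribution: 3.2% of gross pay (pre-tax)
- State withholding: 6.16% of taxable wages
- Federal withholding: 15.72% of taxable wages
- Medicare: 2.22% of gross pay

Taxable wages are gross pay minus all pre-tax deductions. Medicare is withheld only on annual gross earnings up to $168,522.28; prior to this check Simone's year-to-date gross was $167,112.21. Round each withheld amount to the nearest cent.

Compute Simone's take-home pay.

SIMPLE IRA contribution: $2,114.81 × 0.032 = $67.67
Taxable wages = $2,114.81 − $67.67 = $2,047.14
Federal withholding: $2,047.14 × 0.1572 = $321.81
State withholding: $2,047.14 × 0.0616 = $126.10
Medicare: only $168,522.28 − $167,112.21 = $1,410.07 of this check is subject → $1,410.07 × 0.0222 = $31.30
Total deductions = $67.67 + $321.81 + $126.10 + $31.30 = $546.88
Net pay = $2,114.81 − $546.88 = $1,567.93

$1,567.93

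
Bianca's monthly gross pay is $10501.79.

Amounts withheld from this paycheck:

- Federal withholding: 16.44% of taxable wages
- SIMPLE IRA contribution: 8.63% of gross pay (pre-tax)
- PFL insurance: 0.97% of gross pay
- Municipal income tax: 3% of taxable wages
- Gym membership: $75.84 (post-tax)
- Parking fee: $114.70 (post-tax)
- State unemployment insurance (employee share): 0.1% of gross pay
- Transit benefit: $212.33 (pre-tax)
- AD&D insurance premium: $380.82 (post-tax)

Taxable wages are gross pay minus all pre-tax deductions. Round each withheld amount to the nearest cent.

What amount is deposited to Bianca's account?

SIMPLE IRA contribution: $10501.79 × 0.0863 = $906.30
Transit benefit: $212.33
Pre-tax total = $906.30 + $212.33 = $1118.63
Taxable wages = $10501.79 − $1118.63 = $9383.16
Federal withholding: $9383.16 × 0.1644 = $1542.59
Municipal income tax: $9383.16 × 0.03 = $281.49
State unemployment insurance (employee share): $10501.79 × 0.001 = $10.50
PFL insurance: $10501.79 × 0.0097 = $101.87
AD&D insurance premium: $380.82
Gym membership: $75.84
Parking fee: $114.70
Total deductions = $906.30 + $212.33 + $1542.59 + $281.49 + $10.50 + $101.87 + $380.82 + $75.84 + $114.70 = $3626.44
Net pay = $10501.79 − $3626.44 = $6875.35

$6875.35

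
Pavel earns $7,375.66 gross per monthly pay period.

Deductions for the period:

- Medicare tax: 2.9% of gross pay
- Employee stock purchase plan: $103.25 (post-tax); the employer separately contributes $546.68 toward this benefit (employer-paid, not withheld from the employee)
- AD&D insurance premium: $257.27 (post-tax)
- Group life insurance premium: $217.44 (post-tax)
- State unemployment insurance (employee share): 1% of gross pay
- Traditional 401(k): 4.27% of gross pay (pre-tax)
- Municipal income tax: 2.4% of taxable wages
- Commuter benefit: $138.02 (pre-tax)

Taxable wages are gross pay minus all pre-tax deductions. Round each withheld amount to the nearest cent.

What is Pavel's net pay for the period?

$5,890.95

Commuter benefit: $138.02
Traditional 401(k): $7,375.66 × 0.0427 = $314.94
Pre-tax total = $138.02 + $314.94 = $452.96
Taxable wages = $7,375.66 − $452.96 = $6,922.70
Municipal income tax: $6,922.70 × 0.024 = $166.14
State unemployment insurance (employee share): $7,375.66 × 0.01 = $73.76
Medicare tax: $7,375.66 × 0.029 = $213.89
Employee stock purchase plan: $103.25
Group life insurance premium: $217.44
AD&D insurance premium: $257.27
(Employer's $546.68 toward employee stock purchase plan is not withheld from the employee.)
Total deductions = $138.02 + $314.94 + $166.14 + $73.76 + $213.89 + $103.25 + $217.44 + $257.27 = $1,484.71
Net pay = $7,375.66 − $1,484.71 = $5,890.95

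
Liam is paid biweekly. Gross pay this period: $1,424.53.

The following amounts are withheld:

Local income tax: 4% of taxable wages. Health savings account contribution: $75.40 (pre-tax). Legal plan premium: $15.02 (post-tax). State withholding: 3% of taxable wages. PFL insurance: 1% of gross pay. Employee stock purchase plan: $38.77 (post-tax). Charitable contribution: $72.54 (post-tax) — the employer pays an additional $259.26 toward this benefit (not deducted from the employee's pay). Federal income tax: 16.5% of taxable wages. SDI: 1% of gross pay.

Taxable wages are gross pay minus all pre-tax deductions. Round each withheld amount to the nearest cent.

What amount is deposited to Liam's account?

$877.25

Health savings account contribution: $75.40
Taxable wages = $1,424.53 − $75.40 = $1,349.13
Federal income tax: $1,349.13 × 0.165 = $222.61
State withholding: $1,349.13 × 0.03 = $40.47
Local income tax: $1,349.13 × 0.04 = $53.97
PFL insurance: $1,424.53 × 0.01 = $14.25
SDI: $1,424.53 × 0.01 = $14.25
Charitable contribution: $72.54
Legal plan premium: $15.02
Employee stock purchase plan: $38.77
(Employer's $259.26 toward charitable contribution is not withheld from the employee.)
Total deductions = $75.40 + $222.61 + $40.47 + $53.97 + $14.25 + $14.25 + $72.54 + $15.02 + $38.77 = $547.28
Net pay = $1,424.53 − $547.28 = $877.25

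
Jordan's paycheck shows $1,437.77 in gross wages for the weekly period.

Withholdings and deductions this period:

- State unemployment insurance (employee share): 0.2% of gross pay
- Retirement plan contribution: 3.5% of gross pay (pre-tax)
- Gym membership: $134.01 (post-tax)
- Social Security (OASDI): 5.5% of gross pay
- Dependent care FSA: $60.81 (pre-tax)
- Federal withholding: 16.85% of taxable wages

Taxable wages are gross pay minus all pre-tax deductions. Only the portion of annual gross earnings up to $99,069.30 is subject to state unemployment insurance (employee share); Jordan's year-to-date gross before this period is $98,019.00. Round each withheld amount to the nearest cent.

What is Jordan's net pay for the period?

$887.91

Dependent care FSA: $60.81
Retirement plan contribution: $1,437.77 × 0.035 = $50.32
Pre-tax total = $60.81 + $50.32 = $111.13
Taxable wages = $1,437.77 − $111.13 = $1,326.64
Federal withholding: $1,326.64 × 0.1685 = $223.54
State unemployment insurance (employee share): only $99,069.30 − $98,019.00 = $1,050.30 of this check is subject → $1,050.30 × 0.002 = $2.10
Social Security (OASDI): $1,437.77 × 0.055 = $79.08
Gym membership: $134.01
Total deductions = $60.81 + $50.32 + $223.54 + $2.10 + $79.08 + $134.01 = $549.86
Net pay = $1,437.77 − $549.86 = $887.91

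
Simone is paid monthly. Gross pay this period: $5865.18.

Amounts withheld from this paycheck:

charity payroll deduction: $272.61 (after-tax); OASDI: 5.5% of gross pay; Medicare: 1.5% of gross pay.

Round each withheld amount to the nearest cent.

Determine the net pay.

$5182.01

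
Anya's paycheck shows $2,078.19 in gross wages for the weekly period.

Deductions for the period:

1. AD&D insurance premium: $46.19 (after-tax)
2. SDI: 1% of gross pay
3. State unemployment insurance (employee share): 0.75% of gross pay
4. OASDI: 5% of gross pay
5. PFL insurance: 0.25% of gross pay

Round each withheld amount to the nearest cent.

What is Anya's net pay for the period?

SDI: $2,078.19 × 0.01 = $20.78
State unemployment insurance (employee share): $2,078.19 × 0.0075 = $15.59
PFL insurance: $2,078.19 × 0.0025 = $5.20
OASDI: $2,078.19 × 0.05 = $103.91
AD&D insurance premium: $46.19
Total deductions = $20.78 + $15.59 + $5.20 + $103.91 + $46.19 = $191.67
Net pay = $2,078.19 − $191.67 = $1,886.52

$1,886.52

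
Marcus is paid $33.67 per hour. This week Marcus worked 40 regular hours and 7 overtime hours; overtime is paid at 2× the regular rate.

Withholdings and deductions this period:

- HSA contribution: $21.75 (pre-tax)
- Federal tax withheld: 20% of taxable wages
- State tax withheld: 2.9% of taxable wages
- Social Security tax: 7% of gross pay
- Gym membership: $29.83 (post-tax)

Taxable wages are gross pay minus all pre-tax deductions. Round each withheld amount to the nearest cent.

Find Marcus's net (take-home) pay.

Regular pay: 40 × $33.67 = $1,346.80
Overtime pay: 7 × $33.67 × 2 = $471.38
Gross pay = $1,346.80 + $471.38 = $1,818.18
HSA contribution: $21.75
Taxable wages = $1,818.18 − $21.75 = $1,796.43
State tax withheld: $1,796.43 × 0.029 = $52.10
Federal tax withheld: $1,796.43 × 0.2 = $359.29
Social Security tax: $1,818.18 × 0.07 = $127.27
Gym membership: $29.83
Total deductions = $21.75 + $52.10 + $359.29 + $127.27 + $29.83 = $590.24
Net pay = $1,818.18 − $590.24 = $1,227.94

$1,227.94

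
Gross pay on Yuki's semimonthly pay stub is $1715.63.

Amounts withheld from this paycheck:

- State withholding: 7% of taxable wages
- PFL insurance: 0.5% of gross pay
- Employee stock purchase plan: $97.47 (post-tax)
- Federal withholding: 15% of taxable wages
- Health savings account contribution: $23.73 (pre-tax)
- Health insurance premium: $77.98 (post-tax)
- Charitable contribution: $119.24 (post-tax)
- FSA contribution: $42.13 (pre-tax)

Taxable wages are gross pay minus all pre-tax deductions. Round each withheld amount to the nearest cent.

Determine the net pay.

$983.55

FSA contribution: $42.13
Health savings account contribution: $23.73
Pre-tax total = $42.13 + $23.73 = $65.86
Taxable wages = $1715.63 − $65.86 = $1649.77
Federal withholding: $1649.77 × 0.15 = $247.47
State withholding: $1649.77 × 0.07 = $115.48
PFL insurance: $1715.63 × 0.005 = $8.58
Charitable contribution: $119.24
Employee stock purchase plan: $97.47
Health insurance premium: $77.98
Total deductions = $42.13 + $23.73 + $247.47 + $115.48 + $8.58 + $119.24 + $97.47 + $77.98 = $732.08
Net pay = $1715.63 − $732.08 = $983.55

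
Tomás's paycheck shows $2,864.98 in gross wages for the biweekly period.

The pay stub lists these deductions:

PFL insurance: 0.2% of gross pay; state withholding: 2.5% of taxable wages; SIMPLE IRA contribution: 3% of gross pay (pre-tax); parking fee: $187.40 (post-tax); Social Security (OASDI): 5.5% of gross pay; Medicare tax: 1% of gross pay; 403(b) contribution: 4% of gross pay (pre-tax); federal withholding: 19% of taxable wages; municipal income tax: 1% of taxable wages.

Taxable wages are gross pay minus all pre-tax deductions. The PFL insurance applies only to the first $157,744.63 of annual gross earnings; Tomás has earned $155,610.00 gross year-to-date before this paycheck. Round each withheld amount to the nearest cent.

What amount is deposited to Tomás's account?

403(b) contribution: $2,864.98 × 0.04 = $114.60
SIMPLE IRA contribution: $2,864.98 × 0.03 = $85.95
Pre-tax total = $114.60 + $85.95 = $200.55
Taxable wages = $2,864.98 − $200.55 = $2,664.43
Municipal income tax: $2,664.43 × 0.01 = $26.64
State withholding: $2,664.43 × 0.025 = $66.61
Federal withholding: $2,664.43 × 0.19 = $506.24
PFL insurance: only $157,744.63 − $155,610.00 = $2,134.63 of this check is subject → $2,134.63 × 0.002 = $4.27
Social Security (OASDI): $2,864.98 × 0.055 = $157.57
Medicare tax: $2,864.98 × 0.01 = $28.65
Parking fee: $187.40
Total deductions = $114.60 + $85.95 + $26.64 + $66.61 + $506.24 + $4.27 + $157.57 + $28.65 + $187.40 = $1,177.93
Net pay = $2,864.98 − $1,177.93 = $1,687.05

$1,687.05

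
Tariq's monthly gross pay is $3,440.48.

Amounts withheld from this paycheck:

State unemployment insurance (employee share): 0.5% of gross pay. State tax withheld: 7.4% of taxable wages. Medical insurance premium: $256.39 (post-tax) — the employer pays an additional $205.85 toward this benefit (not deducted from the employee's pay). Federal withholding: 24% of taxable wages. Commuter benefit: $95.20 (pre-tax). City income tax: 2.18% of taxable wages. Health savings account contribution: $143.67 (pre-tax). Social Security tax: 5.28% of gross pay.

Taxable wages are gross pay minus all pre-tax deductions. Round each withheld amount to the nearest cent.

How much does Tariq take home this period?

Health savings account contribution: $143.67
Commuter benefit: $95.20
Pre-tax total = $143.67 + $95.20 = $238.87
Taxable wages = $3,440.48 − $238.87 = $3,201.61
State tax withheld: $3,201.61 × 0.074 = $236.92
Federal withholding: $3,201.61 × 0.24 = $768.39
City income tax: $3,201.61 × 0.0218 = $69.80
Social Security tax: $3,440.48 × 0.0528 = $181.66
State unemployment insurance (employee share): $3,440.48 × 0.005 = $17.20
Medical insurance premium: $256.39
(Employer's $205.85 toward medical insurance premium is not withheld from the employee.)
Total deductions = $143.67 + $95.20 + $236.92 + $768.39 + $69.80 + $181.66 + $17.20 + $256.39 = $1,769.23
Net pay = $3,440.48 − $1,769.23 = $1,671.25

$1,671.25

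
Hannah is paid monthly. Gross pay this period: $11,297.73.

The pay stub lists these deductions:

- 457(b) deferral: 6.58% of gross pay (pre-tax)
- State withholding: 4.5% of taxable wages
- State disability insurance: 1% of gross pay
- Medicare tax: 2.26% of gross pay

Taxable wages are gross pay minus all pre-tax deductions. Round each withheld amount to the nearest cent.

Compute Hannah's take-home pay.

457(b) deferral: $11,297.73 × 0.0658 = $743.39
Taxable wages = $11,297.73 − $743.39 = $10,554.34
State withholding: $10,554.34 × 0.045 = $474.95
State disability insurance: $11,297.73 × 0.01 = $112.98
Medicare tax: $11,297.73 × 0.0226 = $255.33
Total deductions = $743.39 + $474.95 + $112.98 + $255.33 = $1,586.65
Net pay = $11,297.73 − $1,586.65 = $9,711.08

$9,711.08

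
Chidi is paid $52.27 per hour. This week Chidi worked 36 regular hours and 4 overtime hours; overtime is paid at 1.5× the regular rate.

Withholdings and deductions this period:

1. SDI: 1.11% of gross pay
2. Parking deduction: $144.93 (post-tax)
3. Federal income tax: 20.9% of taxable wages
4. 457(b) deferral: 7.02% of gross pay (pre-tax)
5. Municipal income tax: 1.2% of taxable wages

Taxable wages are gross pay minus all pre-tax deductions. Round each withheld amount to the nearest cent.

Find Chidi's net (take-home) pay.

Regular pay: 36 × $52.27 = $1,881.72
Overtime pay: 4 × $52.27 × 1.5 = $313.62
Gross pay = $1,881.72 + $313.62 = $2,195.34
457(b) deferral: $2,195.34 × 0.0702 = $154.11
Taxable wages = $2,195.34 − $154.11 = $2,041.23
Federal income tax: $2,041.23 × 0.209 = $426.62
Municipal income tax: $2,041.23 × 0.012 = $24.49
SDI: $2,195.34 × 0.0111 = $24.37
Parking deduction: $144.93
Total deductions = $154.11 + $426.62 + $24.49 + $24.37 + $144.93 = $774.52
Net pay = $2,195.34 − $774.52 = $1,420.82

$1,420.82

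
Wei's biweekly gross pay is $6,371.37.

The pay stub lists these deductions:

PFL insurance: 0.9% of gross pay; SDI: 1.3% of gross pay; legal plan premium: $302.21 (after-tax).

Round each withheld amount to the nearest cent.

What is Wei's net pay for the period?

PFL insurance: $6,371.37 × 0.009 = $57.34
SDI: $6,371.37 × 0.013 = $82.83
Legal plan premium: $302.21
Total deductions = $57.34 + $82.83 + $302.21 = $442.38
Net pay = $6,371.37 − $442.38 = $5,928.99

$5,928.99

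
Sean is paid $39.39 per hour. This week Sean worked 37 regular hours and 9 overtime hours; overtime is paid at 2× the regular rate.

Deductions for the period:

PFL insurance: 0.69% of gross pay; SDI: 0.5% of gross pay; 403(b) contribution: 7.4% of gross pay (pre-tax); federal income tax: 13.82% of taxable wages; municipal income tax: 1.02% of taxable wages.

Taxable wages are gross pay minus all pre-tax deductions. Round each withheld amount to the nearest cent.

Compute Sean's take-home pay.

Regular pay: 37 × $39.39 = $1,457.43
Overtime pay: 9 × $39.39 × 2 = $709.02
Gross pay = $1,457.43 + $709.02 = $2,166.45
403(b) contribution: $2,166.45 × 0.074 = $160.32
Taxable wages = $2,166.45 − $160.32 = $2,006.13
Federal income tax: $2,006.13 × 0.1382 = $277.25
Municipal income tax: $2,006.13 × 0.0102 = $20.46
SDI: $2,166.45 × 0.005 = $10.83
PFL insurance: $2,166.45 × 0.0069 = $14.95
Total deductions = $160.32 + $277.25 + $20.46 + $10.83 + $14.95 = $483.81
Net pay = $2,166.45 − $483.81 = $1,682.64

$1,682.64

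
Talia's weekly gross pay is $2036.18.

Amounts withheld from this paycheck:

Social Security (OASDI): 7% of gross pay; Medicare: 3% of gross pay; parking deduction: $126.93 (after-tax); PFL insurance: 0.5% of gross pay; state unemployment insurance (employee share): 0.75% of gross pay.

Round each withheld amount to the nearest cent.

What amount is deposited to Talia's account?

Medicare: $2036.18 × 0.03 = $61.09
Social Security (OASDI): $2036.18 × 0.07 = $142.53
State unemployment insurance (employee share): $2036.18 × 0.0075 = $15.27
PFL insurance: $2036.18 × 0.005 = $10.18
Parking deduction: $126.93
Total deductions = $61.09 + $142.53 + $15.27 + $10.18 + $126.93 = $356.00
Net pay = $2036.18 − $356.00 = $1680.18

$1680.18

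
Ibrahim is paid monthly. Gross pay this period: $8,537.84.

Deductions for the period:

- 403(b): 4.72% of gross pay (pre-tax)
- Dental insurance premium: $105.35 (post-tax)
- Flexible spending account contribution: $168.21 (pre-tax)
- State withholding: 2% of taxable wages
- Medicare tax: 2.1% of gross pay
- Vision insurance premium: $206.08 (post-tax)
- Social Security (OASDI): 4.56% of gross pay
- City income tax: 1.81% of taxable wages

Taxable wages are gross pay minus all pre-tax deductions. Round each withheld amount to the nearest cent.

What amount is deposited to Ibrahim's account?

403(b): $8,537.84 × 0.0472 = $402.99
Flexible spending account contribution: $168.21
Pre-tax total = $402.99 + $168.21 = $571.20
Taxable wages = $8,537.84 − $571.20 = $7,966.64
City income tax: $7,966.64 × 0.0181 = $144.20
State withholding: $7,966.64 × 0.02 = $159.33
Social Security (OASDI): $8,537.84 × 0.0456 = $389.33
Medicare tax: $8,537.84 × 0.021 = $179.29
Dental insurance premium: $105.35
Vision insurance premium: $206.08
Total deductions = $402.99 + $168.21 + $144.20 + $159.33 + $389.33 + $179.29 + $105.35 + $206.08 = $1,754.78
Net pay = $8,537.84 − $1,754.78 = $6,783.06

$6,783.06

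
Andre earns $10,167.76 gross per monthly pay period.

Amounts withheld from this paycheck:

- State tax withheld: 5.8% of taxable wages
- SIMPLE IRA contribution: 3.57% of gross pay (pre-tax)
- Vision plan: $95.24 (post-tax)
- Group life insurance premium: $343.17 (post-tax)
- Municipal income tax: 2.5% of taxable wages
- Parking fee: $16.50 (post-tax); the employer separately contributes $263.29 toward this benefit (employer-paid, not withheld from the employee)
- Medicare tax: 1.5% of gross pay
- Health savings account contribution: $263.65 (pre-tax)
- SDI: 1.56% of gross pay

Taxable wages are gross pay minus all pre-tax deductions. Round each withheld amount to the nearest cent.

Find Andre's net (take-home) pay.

Health savings account contribution: $263.65
SIMPLE IRA contribution: $10,167.76 × 0.0357 = $362.99
Pre-tax total = $263.65 + $362.99 = $626.64
Taxable wages = $10,167.76 − $626.64 = $9,541.12
State tax withheld: $9,541.12 × 0.058 = $553.38
Municipal income tax: $9,541.12 × 0.025 = $238.53
SDI: $10,167.76 × 0.0156 = $158.62
Medicare tax: $10,167.76 × 0.015 = $152.52
Group life insurance premium: $343.17
Vision plan: $95.24
Parking fee: $16.50
(Employer's $263.29 toward parking fee is not withheld from the employee.)
Total deductions = $263.65 + $362.99 + $553.38 + $238.53 + $158.62 + $152.52 + $343.17 + $95.24 + $16.50 = $2,184.60
Net pay = $10,167.76 − $2,184.60 = $7,983.16

$7,983.16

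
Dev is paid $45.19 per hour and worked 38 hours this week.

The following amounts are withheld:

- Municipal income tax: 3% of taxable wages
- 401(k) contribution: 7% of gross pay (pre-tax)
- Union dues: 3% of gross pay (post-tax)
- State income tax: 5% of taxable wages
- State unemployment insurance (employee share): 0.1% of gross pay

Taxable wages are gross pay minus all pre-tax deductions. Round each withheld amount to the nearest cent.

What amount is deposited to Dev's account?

$1416.01

Gross pay: 38 × $45.19 = $1717.22
401(k) contribution: $1717.22 × 0.07 = $120.21
Taxable wages = $1717.22 − $120.21 = $1597.01
Municipal income tax: $1597.01 × 0.03 = $47.91
State income tax: $1597.01 × 0.05 = $79.85
State unemployment insurance (employee share): $1717.22 × 0.001 = $1.72
Union dues: $1717.22 × 0.03 = $51.52
Total deductions = $120.21 + $47.91 + $79.85 + $1.72 + $51.52 = $301.21
Net pay = $1717.22 − $301.21 = $1416.01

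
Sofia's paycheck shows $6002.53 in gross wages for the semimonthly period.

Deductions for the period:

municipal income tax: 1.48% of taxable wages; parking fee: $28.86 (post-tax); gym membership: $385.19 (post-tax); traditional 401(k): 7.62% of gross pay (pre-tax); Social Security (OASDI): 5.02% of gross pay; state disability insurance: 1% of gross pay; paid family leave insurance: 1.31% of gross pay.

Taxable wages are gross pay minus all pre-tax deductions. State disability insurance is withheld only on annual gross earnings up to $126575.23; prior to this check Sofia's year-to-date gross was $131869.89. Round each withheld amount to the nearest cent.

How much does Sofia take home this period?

Traditional 401(k): $6002.53 × 0.0762 = $457.39
Taxable wages = $6002.53 − $457.39 = $5545.14
Municipal income tax: $5545.14 × 0.0148 = $82.07
Paid family leave insurance: $6002.53 × 0.0131 = $78.63
State disability insurance: annual cap $126575.23 already reached (YTD $131869.89), so $0.00
Social Security (OASDI): $6002.53 × 0.0502 = $301.33
Gym membership: $385.19
Parking fee: $28.86
Total deductions = $457.39 + $82.07 + $78.63 + $0.00 + $301.33 + $385.19 + $28.86 = $1333.47
Net pay = $6002.53 − $1333.47 = $4669.06

$4669.06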